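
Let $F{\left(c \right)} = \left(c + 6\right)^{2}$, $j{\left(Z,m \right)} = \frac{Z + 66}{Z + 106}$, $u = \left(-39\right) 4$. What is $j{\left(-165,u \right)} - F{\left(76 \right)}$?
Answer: $- \frac{396617}{59} \approx -6722.3$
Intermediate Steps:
$u = -156$
$j{\left(Z,m \right)} = \frac{66 + Z}{106 + Z}$
$F{\left(c \right)} = \left(6 + c\right)^{2}$
$j{\left(-165,u \right)} - F{\left(76 \right)} = \frac{66 - 165}{106 - 165} - \left(6 + 76\right)^{2} = \frac{1}{-59} \left(-99\right) - 82^{2} = \left(- \frac{1}{59}\right) \left(-99\right) - 6724 = \frac{99}{59} - 6724 = - \frac{396617}{59}$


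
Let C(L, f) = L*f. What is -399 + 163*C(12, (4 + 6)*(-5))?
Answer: -98199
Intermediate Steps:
-399 + 163*C(12, (4 + 6)*(-5)) = -399 + 163*(12*((4 + 6)*(-5))) = -399 + 163*(12*(10*(-5))) = -399 + 163*(12*(-50)) = -399 + 163*(-600) = -399 - 97800 = -98199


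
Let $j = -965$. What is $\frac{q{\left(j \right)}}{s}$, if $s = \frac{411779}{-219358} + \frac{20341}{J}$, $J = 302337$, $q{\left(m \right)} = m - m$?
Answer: $0$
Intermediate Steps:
$q{\left(m \right)} = 0$
$s = - \frac{120034066445}{66320039646}$ ($s = \frac{411779}{-219358} + \frac{20341}{302337} = 411779 \left(- \frac{1}{219358}\right) + 20341 \cdot \frac{1}{302337} = - \frac{411779}{219358} + \frac{20341}{302337} = - \frac{120034066445}{66320039646} \approx -1.8099$)
$\frac{q{\left(j \right)}}{s} = \frac{0}{- \frac{120034066445}{66320039646}} = 0 \left(- \frac{66320039646}{120034066445}\right) = 0$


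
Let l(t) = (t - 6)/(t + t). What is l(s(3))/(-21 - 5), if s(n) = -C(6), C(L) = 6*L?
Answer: -7/312 ≈ -0.022436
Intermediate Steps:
s(n) = -36 (s(n) = -6*6 = -1*36 = -36)
l(t) = (-6 + t)/(2*t) (l(t) = (-6 + t)/((2*t)) = (-6 + t)*(1/(2*t)) = (-6 + t)/(2*t))
l(s(3))/(-21 - 5) = ((1/2)*(-6 - 36)/(-36))/(-21 - 5) = ((1/2)*(-1/36)*(-42))/(-26) = (7/12)*(-1/26) = -7/312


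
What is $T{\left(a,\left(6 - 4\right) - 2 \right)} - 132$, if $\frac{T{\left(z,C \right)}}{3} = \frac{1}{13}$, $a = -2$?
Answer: $- \frac{1713}{13} \approx -131.77$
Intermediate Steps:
$T{\left(z,C \right)} = \frac{3}{13}$
$T{\left(a,\left(6 - 4\right) - 2 \right)} - 132 = \frac{3}{13} - 132 = - \frac{1713}{13}$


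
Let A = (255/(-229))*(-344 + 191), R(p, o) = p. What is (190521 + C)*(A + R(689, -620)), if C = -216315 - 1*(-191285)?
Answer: 32567966836/229 ≈ 1.4222e+8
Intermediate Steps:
A = 39015/229 (A = (255*(-1/229))*(-153) = -255/229*(-153) = 39015/229 ≈ 170.37)
C = -25030 (C = -216315 + 191285 = -25030)
(190521 + C)*(A + R(689, -620)) = (190521 - 25030)*(39015/229 + 689) = 165491*(196796/229) = 32567966836/229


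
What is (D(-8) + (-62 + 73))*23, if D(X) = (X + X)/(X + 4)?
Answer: 345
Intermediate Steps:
D(X) = 2*X/(4 + X) (D(X) = (2*X)/(4 + X) = 2*X/(4 + X))
(D(-8) + (-62 + 73))*23 = (2*(-8)/(4 - 8) + (-62 + 73))*23 = (2*(-8)/(-4) + 11)*23 = (2*(-8)*(-¼) + 11)*23 = (4 + 11)*23 = 15*23 = 345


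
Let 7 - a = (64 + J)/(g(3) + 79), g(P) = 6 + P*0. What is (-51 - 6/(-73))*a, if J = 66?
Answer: -345681/1241 ≈ -278.55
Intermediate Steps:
g(P) = 6 (g(P) = 6 + 0 = 6)
a = 93/17 (a = 7 - (64 + 66)/(6 + 79) = 7 - 130/85 = 7 - 1*26/17 = 7 - 26/17 = 93/17 ≈ 5.4706)
(-51 - 6/(-73))*a = (-51 - 6/(-73))*(93/17) = (-51 - 6*(-1/73))*(93/17) = (-51 + 6/73)*(93/17) = -3717/73*93/17 = -345681/1241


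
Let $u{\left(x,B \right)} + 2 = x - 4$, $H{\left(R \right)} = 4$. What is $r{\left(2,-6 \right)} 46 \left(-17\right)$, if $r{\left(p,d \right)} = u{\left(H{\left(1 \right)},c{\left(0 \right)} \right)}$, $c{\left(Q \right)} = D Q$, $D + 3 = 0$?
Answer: $1564$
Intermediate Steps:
$D = -3$ ($D = -3 + 0 = -3$)
$c{\left(Q \right)} = - 3 Q$
$u{\left(x,B \right)} = -6 + x$ ($u{\left(x,B \right)} = -2 + \left(x - 4\right) = -2 + \left(-4 + x\right) = -6 + x$)
$r{\left(p,d \right)} = -2$ ($r{\left(p,d \right)} = -6 + 4 = -2$)
$r{\left(2,-6 \right)} 46 \left(-17\right) = \left(-2\right) 46 \left(-17\right) = \left(-92\right) \left(-17\right) = 1564$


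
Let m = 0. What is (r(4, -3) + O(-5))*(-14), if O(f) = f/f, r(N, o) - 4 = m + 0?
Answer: -70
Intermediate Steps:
r(N, o) = 4 (r(N, o) = 4 + (0 + 0) = 4 + 0 = 4)
O(f) = 1
(r(4, -3) + O(-5))*(-14) = (4 + 1)*(-14) = 5*(-14) = -70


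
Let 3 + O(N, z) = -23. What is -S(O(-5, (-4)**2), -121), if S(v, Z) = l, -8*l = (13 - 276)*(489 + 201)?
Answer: -90735/4 ≈ -22684.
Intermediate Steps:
l = 90735/4 (l = -(13 - 276)*(489 + 201)/8 = -(-263)*690/8 = -1/8*(-181470) = 90735/4 ≈ 22684.)
O(N, z) = -26 (O(N, z) = -3 - 23 = -26)
S(v, Z) = 90735/4
-S(O(-5, (-4)**2), -121) = -1*90735/4 = -90735/4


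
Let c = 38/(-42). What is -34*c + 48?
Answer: 1654/21 ≈ 78.762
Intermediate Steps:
c = -19/21 (c = 38*(-1/42) = -19/21 ≈ -0.90476)
-34*c + 48 = -34*(-19/21) + 48 = 646/21 + 48 = 1654/21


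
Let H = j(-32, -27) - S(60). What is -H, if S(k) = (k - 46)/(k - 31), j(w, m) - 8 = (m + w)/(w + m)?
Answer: -247/29 ≈ -8.5172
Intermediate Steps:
j(w, m) = 9 (j(w, m) = 8 + (m + w)/(w + m) = 8 + (m + w)/(m + w) = 8 + 1 = 9)
S(k) = (-46 + k)/(-31 + k)
H = 247/29 (H = 9 - (-46 + 60)/(-31 + 60) = 9 - 14/29 = 247/29 ≈ 8.5172)
-H = -1*247/29 = -247/29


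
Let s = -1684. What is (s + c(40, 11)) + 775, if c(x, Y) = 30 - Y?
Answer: -890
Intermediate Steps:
(s + c(40, 11)) + 775 = (-1684 + (30 - 1*11)) + 775 = (-1684 + (30 - 11)) + 775 = (-1684 + 19) + 775 = -1665 + 775 = -890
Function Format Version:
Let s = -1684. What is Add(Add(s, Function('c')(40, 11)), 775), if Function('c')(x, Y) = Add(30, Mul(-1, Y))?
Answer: -890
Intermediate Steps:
Add(Add(s, Function('c')(40, 11)), 775) = Add(Add(-1684, Add(30, Mul(-1, 11))), 775) = Add(Add(-1684, Add(30, -11)), 775) = Add(Add(-1684, 19), 775) = Add(-1665, 775) = -890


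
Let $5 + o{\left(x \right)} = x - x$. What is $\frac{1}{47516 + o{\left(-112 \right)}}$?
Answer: $\frac{1}{47511} \approx 2.1048 \cdot 10^{-5}$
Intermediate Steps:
$o{\left(x \right)} = -5$ ($o{\left(x \right)} = -5 + \left(x - x\right) = -5 + 0 = -5$)
$\frac{1}{47516 + o{\left(-112 \right)}} = \frac{1}{47516 - 5} = \frac{1}{47511}$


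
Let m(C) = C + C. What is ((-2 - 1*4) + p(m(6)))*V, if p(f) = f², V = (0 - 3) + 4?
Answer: 138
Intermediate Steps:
m(C) = 2*C
V = 1 (V = -3 + 4 = 1)
((-2 - 1*4) + p(m(6)))*V = ((-2 - 1*4) + (2*6)²)*1 = ((-2 - 4) + 12²)*1 = (-6 + 144)*1 = 138*1 = 138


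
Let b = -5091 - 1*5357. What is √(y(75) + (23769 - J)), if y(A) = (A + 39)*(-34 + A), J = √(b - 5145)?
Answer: √(28443 - I*√15593) ≈ 168.65 - 0.3702*I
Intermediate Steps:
b = -10448 (b = -5091 - 5357 = -10448)
J = I*√15593 (J = √(-10448 - 5145) = √(-15593) = I*√15593 ≈ 124.87*I)
y(A) = (-34 + A)*(39 + A) (y(A) = (39 + A)*(-34 + A) = (-34 + A)*(39 + A))
√(y(75) + (23769 - J)) = √((-1326 + 75² + 5*75) + (23769 - I*√15593)) = √((-1326 + 5625 + 375) + (23769 - I*√15593)) = √(4674 + (23769 - I*√15593)) = √(28443 - I*√15593)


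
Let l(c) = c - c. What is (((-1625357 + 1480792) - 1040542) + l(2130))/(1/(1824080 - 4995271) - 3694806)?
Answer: 536885807491/1673847933421 ≈ 0.32075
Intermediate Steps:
l(c) = 0
(((-1625357 + 1480792) - 1040542) + l(2130))/(1/(1824080 - 4995271) - 3694806) = (((-1625357 + 1480792) - 1040542) + 0)/(1/(1824080 - 4995271) - 3694806) = ((-144565 - 1040542) + 0)/(1/(-3171191) - 3694806) = (-1185107 + 0)/(-1/3171191 - 3694806) = -1185107/(-11716935533947/3171191) = -1185107*(-3171191/11716935533947) = 536885807491/1673847933421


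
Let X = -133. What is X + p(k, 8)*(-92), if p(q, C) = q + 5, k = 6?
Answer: -1145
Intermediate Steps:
p(q, C) = 5 + q
X + p(k, 8)*(-92) = -133 + (5 + 6)*(-92) = -133 + 11*(-92) = -133 - 1012 = -1145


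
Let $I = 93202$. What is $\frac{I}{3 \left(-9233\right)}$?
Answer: $- \frac{93202}{27699} \approx -3.3648$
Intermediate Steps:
$\frac{I}{3 \left(-9233\right)} = \frac{93202}{3 \left(-9233\right)} = \frac{93202}{-27699} = 93202 \left(- \frac{1}{27699}\right) = - \frac{93202}{27699}$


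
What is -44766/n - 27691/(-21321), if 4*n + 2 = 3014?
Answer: -311201521/5351571 ≈ -58.151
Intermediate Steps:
n = 753 (n = -1/2 + (1/4)*3014 = -1/2 + 1507/2 = 753)
-44766/n - 27691/(-21321) = -44766/753 - 27691/(-21321) = -44766*1/753 - 27691*(-1/21321) = -14922/251 + 27691/21321 = -311201521/5351571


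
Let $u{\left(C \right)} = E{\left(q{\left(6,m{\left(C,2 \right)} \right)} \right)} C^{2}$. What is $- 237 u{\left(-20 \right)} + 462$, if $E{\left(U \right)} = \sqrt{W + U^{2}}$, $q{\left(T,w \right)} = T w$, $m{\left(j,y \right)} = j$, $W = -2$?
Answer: $462 - 94800 \sqrt{14398} \approx -1.1375 \cdot 10^{7}$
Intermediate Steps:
$E{\left(U \right)} = \sqrt{-2 + U^{2}}$
$u{\left(C \right)} = C^{2} \sqrt{-2 + 36 C^{2}}$ ($u{\left(C \right)} = \sqrt{-2 + \left(6 C\right)^{2}} C^{2} = \sqrt{-2 + 36 C^{2}} C^{2} = C^{2} \sqrt{-2 + 36 C^{2}}$)
$- 237 u{\left(-20 \right)} + 462 = - 237 \left(-20\right)^{2} \sqrt{-2 + 36 \left(-20\right)^{2}} + 462 = - 237 \cdot 400 \sqrt{-2 + 36 \cdot 400} + 462 = - 237 \cdot 400 \sqrt{-2 + 14400} + 462 = - 237 \cdot 400 \sqrt{14398} + 462 = - 94800 \sqrt{14398} + 462 = 462 - 94800 \sqrt{14398}$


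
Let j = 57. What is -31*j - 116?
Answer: -1883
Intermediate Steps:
-31*j - 116 = -31*57 - 116 = -1767 - 116 = -1883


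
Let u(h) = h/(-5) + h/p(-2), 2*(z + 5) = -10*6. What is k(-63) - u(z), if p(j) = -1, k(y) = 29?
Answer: -13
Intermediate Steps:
z = -35 (z = -5 + (-10*6)/2 = -5 + (½)*(-60) = -5 - 30 = -35)
u(h) = -6*h/5 (u(h) = h/(-5) + h/(-1) = h*(-⅕) + h*(-1) = -h/5 - h = -6*h/5)
k(-63) - u(z) = 29 - (-6)*(-35)/5 = 29 - 1*42 = 29 - 42 = -13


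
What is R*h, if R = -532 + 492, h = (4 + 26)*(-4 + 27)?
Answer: -27600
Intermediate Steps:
h = 690 (h = 30*23 = 690)
R = -40
R*h = -40*690 = -27600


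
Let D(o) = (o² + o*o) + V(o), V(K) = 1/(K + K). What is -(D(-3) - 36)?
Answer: 109/6 ≈ 18.167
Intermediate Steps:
V(K) = 1/(2*K)
D(o) = 1/(2*o) + 2*o² (D(o) = (o² + o*o) + 1/(2*o) = (o² + o²) + 1/(2*o) = 2*o² + 1/(2*o) = 1/(2*o) + 2*o²)
-(D(-3) - 36) = -((½)*(1 + 4*(-3)³)/(-3) - 36) = -((½)*(-⅓)*(1 + 4*(-27)) - 36) = -((½)*(-⅓)*(1 - 108) - 36) = -((½)*(-⅓)*(-107) - 36) = -(107/6 - 36) = -1*(-109/6) = 109/6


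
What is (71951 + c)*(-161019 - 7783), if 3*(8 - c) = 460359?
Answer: 13756350188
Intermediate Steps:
c = -153445 (c = 8 - ⅓*460359 = 8 - 153453 = -153445)
(71951 + c)*(-161019 - 7783) = (71951 - 153445)*(-161019 - 7783) = -81494*(-168802) = 13756350188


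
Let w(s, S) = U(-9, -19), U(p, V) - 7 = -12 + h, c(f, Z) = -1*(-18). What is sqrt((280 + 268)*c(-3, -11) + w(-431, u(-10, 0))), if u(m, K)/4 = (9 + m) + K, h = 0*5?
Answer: sqrt(9859) ≈ 99.292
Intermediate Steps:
c(f, Z) = 18
h = 0
U(p, V) = -5 (U(p, V) = 7 + (-12 + 0) = 7 - 12 = -5)
u(m, K) = 36 + 4*K + 4*m (u(m, K) = 4*((9 + m) + K) = 4*(9 + K + m) = 36 + 4*K + 4*m)
w(s, S) = -5
sqrt((280 + 268)*c(-3, -11) + w(-431, u(-10, 0))) = sqrt((280 + 268)*18 - 5) = sqrt(548*18 - 5) = sqrt(9864 - 5) = sqrt(9859)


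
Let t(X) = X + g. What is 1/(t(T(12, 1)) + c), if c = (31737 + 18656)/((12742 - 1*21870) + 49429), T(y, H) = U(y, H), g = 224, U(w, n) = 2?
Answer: 40301/9158419 ≈ 0.0044004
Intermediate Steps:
T(y, H) = 2
c = 50393/40301 (c = 50393/((12742 - 21870) + 49429) = 50393/(-9128 + 49429) = 50393/40301 ≈ 1.2504)
t(X) = 224 + X (t(X) = X + 224 = 224 + X)
1/(t(T(12, 1)) + c) = 1/((224 + 2) + 50393/40301) = 1/(226 + 50393/40301) = 1/(9158419/40301) = 40301/9158419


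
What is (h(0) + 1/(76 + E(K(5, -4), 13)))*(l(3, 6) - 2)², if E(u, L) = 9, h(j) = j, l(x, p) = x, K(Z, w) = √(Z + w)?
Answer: 1/85 ≈ 0.011765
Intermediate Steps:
(h(0) + 1/(76 + E(K(5, -4), 13)))*(l(3, 6) - 2)² = (0 + 1/(76 + 9))*(3 - 2)² = (0 + 1/85)*1² = (0 + 1/85)*1 = (1/85)*1 = 1/85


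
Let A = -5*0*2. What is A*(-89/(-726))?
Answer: 0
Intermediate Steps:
A = 0 (A = 0*2 = 0)
A*(-89/(-726)) = 0*(-89/(-726)) = 0*(-89*(-1/726)) = 0*(89/726) = 0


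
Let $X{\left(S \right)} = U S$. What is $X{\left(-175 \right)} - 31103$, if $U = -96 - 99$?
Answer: $3022$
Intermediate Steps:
$U = -195$
$X{\left(S \right)} = - 195 S$
$X{\left(-175 \right)} - 31103 = \left(-195\right) \left(-175\right) - 31103 = 34125 - 31103 = 3022$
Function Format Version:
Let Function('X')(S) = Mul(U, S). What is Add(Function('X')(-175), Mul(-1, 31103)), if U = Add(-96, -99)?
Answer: 3022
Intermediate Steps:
U = -195
Function('X')(S) = Mul(-195, S)
Add(Function('X')(-175), Mul(-1, 31103)) = Add(Mul(-195, -175), Mul(-1, 31103)) = Add(34125, -31103) = 3022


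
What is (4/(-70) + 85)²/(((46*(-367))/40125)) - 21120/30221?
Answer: -428737413564105/24999355178 ≈ -17150.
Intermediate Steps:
(4/(-70) + 85)²/(((46*(-367))/40125)) - 21120/30221 = (4*(-1/70) + 85)²/((-16882*1/40125)) - 21120*1/30221 = (-2/35 + 85)²/(-16882/40125) - 21120/30221 = (2973/35)²*(-40125/16882) - 21120/30221 = (8838729/1225)*(-40125/16882) - 21120/30221 = -14186160045/827218 - 21120/30221 = -428737413564105/24999355178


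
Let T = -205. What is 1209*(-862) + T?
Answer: -1042363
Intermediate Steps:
1209*(-862) + T = 1209*(-862) - 205 = -1042158 - 205 = -1042363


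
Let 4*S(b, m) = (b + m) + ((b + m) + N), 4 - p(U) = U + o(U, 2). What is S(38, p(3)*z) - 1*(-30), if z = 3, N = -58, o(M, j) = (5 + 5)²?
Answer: -114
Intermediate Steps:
o(M, j) = 100 (o(M, j) = 10² = 100)
p(U) = -96 - U (p(U) = 4 - (U + 100) = 4 - (100 + U) = 4 + (-100 - U) = -96 - U)
S(b, m) = -29/2 + b/2 + m/2 (S(b, m) = ((b + m) + ((b + m) - 58))/4 = ((b + m) + (-58 + b + m))/4 = (-58 + 2*b + 2*m)/4 = -29/2 + b/2 + m/2)
S(38, p(3)*z) - 1*(-30) = (-29/2 + (½)*38 + ((-96 - 1*3)*3)/2) - 1*(-30) = (-29/2 + 19 + ((-96 - 3)*3)/2) + 30 = (-29/2 + 19 + (-99*3)/2) + 30 = (-29/2 + 19 + (½)*(-297)) + 30 = (-29/2 + 19 - 297/2) + 30 = -144 + 30 = -114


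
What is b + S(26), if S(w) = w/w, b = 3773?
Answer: 3774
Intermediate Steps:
S(w) = 1
b + S(26) = 3773 + 1 = 3774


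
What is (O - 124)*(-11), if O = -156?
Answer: 3080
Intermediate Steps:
(O - 124)*(-11) = (-156 - 124)*(-11) = -280*(-11) = 3080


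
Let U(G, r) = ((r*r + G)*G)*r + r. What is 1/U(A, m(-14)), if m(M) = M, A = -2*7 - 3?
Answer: 1/42588 ≈ 2.3481e-5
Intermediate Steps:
A = -17 (A = -14 - 3 = -17)
U(G, r) = r + G*r*(G + r²) (U(G, r) = ((r² + G)*G)*r + r = ((G + r²)*G)*r + r = (G*(G + r²))*r + r = G*r*(G + r²) + r = r + G*r*(G + r²))
1/U(A, m(-14)) = 1/(-14*(1 + (-17)² - 17*(-14)²)) = 1/(-14*(1 + 289 - 17*196)) = 1/(-14*(1 + 289 - 3332)) = 1/(-14*(-3042)) = 1/42588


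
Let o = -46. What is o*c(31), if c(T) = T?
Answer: -1426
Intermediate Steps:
o*c(31) = -46*31 = -1426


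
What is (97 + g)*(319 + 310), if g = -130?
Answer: -20757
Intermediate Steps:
(97 + g)*(319 + 310) = (97 - 130)*(319 + 310) = -33*629 = -20757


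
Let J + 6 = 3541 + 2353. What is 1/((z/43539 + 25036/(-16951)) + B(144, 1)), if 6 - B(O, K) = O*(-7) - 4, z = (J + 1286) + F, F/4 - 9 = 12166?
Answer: 2917113/2969056124 ≈ 0.00098250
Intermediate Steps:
F = 48700 (F = 36 + 4*12166 = 36 + 48664 = 48700)
J = 5888 (J = -6 + (3541 + 2353) = -6 + 5894 = 5888)
z = 55874 (z = (5888 + 1286) + 48700 = 7174 + 48700 = 55874)
B(O, K) = 10 + 7*O (B(O, K) = 6 - (O*(-7) - 4) = 6 - (-7*O - 4) = 6 - (-4 - 7*O) = 6 + (4 + 7*O) = 10 + 7*O)
1/((z/43539 + 25036/(-16951)) + B(144, 1)) = 1/((55874/43539 + 25036/(-16951)) + (10 + 7*144)) = 1/((55874*(1/43539) + 25036*(-1/16951)) + (10 + 1008)) = 1/((55874/43539 - 2276/1541) + 1018) = 1/(-564910/2917113 + 1018) = 1/(2969056124/2917113) = 2917113/2969056124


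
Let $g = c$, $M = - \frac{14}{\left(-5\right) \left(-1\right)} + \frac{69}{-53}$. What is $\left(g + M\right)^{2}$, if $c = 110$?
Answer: $\frac{787531969}{70225} \approx 11214.0$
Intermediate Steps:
$M = - \frac{1087}{265}$ ($M = - \frac{14}{5} + 69 \left(- \frac{1}{53}\right) = \left(-14\right) \frac{1}{5} - \frac{69}{53} = - \frac{14}{5} - \frac{69}{53} = - \frac{1087}{265} \approx -4.1019$)
$g = 110$
$\left(g + M\right)^{2} = \left(110 - \frac{1087}{265}\right)^{2} = \left(\frac{28063}{265}\right)^{2} = \frac{787531969}{70225}$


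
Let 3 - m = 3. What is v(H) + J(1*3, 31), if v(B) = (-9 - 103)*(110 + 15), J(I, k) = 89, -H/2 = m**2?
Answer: -13911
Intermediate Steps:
m = 0 (m = 3 - 1*3 = 3 - 3 = 0)
H = 0 (H = -2*0**2 = -2*0 = 0)
v(B) = -14000 (v(B) = -112*125 = -14000)
v(H) + J(1*3, 31) = -14000 + 89 = -13911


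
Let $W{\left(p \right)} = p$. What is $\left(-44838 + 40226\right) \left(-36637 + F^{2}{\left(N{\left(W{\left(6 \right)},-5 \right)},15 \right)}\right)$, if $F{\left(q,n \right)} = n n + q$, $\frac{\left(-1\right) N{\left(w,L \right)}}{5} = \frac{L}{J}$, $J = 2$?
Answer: $-91175781$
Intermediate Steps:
$N{\left(w,L \right)} = - \frac{5 L}{2}$ ($N{\left(w,L \right)} = - 5 \frac{L}{2} = - \frac{5 L}{2}$)
$F{\left(q,n \right)} = q + n^{2}$ ($F{\left(q,n \right)} = n^{2} + q = q + n^{2}$)
$\left(-44838 + 40226\right) \left(-36637 + F^{2}{\left(N{\left(W{\left(6 \right)},-5 \right)},15 \right)}\right) = \left(-44838 + 40226\right) \left(-36637 + \left(\left(- \frac{5}{2}\right) \left(-5\right) + 15^{2}\right)^{2}\right) = - 4612 \left(-36637 + \left(\frac{25}{2} + 225\right)^{2}\right) = - 4612 \left(-36637 + \left(\frac{475}{2}\right)^{2}\right) = - 4612 \left(-36637 + \frac{225625}{4}\right) = \left(-4612\right) \frac{79077}{4} = -91175781$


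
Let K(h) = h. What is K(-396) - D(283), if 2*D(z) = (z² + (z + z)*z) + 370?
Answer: -241429/2 ≈ -1.2071e+5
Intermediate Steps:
D(z) = 185 + 3*z²/2 (D(z) = ((z² + (z + z)*z) + 370)/2 = ((z² + (2*z)*z) + 370)/2 = ((z² + 2*z²) + 370)/2 = (3*z² + 370)/2 = (370 + 3*z²)/2 = 185 + 3*z²/2)
K(-396) - D(283) = -396 - (185 + (3/2)*283²) = -396 - (185 + (3/2)*80089) = -396 - (185 + 240267/2) = -396 - 1*240637/2 = -396 - 240637/2 = -241429/2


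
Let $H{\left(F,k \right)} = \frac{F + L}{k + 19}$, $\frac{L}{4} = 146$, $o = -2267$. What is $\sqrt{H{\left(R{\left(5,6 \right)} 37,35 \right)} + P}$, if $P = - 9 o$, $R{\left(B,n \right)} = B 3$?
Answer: $\frac{\sqrt{6617406}}{18} \approx 142.91$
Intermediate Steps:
$R{\left(B,n \right)} = 3 B$
$L = 584$ ($L = 4 \cdot 146 = 584$)
$H{\left(F,k \right)} = \frac{584 + F}{19 + k}$ ($H{\left(F,k \right)} = \frac{F + 584}{k + 19} = \frac{584 + F}{19 + k}$)
$P = 20403$ ($P = \left(-9\right) \left(-2267\right) = 20403$)
$\sqrt{H{\left(R{\left(5,6 \right)} 37,35 \right)} + P} = \sqrt{\frac{584 + 3 \cdot 5 \cdot 37}{19 + 35} + 20403} = \sqrt{\frac{584 + 15 \cdot 37}{54} + 20403} = \sqrt{\frac{584 + 555}{54} + 20403} = \sqrt{\frac{1}{54} \cdot 1139 + 20403} = \sqrt{\frac{1139}{54} + 20403} = \sqrt{\frac{1102901}{54}} = \frac{\sqrt{6617406}}{18}$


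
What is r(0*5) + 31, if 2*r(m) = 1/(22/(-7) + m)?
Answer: 1357/44 ≈ 30.841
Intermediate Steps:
r(m) = 1/(2*(-22/7 + m)) (r(m) = 1/(2*(22/(-7) + m)) = 1/(2*(22*(-⅐) + m)) = 1/(2*(-22/7 + m)))
r(0*5) + 31 = 7/(2*(-22 + 7*(0*5))) + 31 = 7/(2*(-22 + 7*0)) + 31 = 7/(2*(-22 + 0)) + 31 = (7/2)/(-22) + 31 = (7/2)*(-1/22) + 31 = -7/44 + 31 = 1357/44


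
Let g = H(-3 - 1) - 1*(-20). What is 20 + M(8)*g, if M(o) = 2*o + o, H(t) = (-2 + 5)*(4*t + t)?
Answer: -940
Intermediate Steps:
H(t) = 15*t (H(t) = 3*(5*t) = 15*t)
M(o) = 3*o
g = -40 (g = 15*(-3 - 1) - 1*(-20) = 15*(-4) + 20 = -60 + 20 = -40)
20 + M(8)*g = 20 + (3*8)*(-40) = 20 + 24*(-40) = 20 - 960 = -940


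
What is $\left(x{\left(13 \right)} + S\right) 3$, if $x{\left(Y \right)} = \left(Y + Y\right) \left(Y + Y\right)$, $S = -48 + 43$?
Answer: $2013$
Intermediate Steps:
$S = -5$
$x{\left(Y \right)} = 4 Y^{2}$ ($x{\left(Y \right)} = 2 Y 2 Y = 4 Y^{2}$)
$\left(x{\left(13 \right)} + S\right) 3 = \left(4 \cdot 13^{2} - 5\right) 3 = \left(4 \cdot 169 - 5\right) 3 = \left(676 - 5\right) 3 = 671 \cdot 3 = 2013$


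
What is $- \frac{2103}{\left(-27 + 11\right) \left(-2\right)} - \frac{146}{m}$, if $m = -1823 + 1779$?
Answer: $- \frac{21965}{352} \approx -62.401$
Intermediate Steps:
$m = -44$
$- \frac{2103}{\left(-27 + 11\right) \left(-2\right)} - \frac{146}{m} = - \frac{2103}{\left(-27 + 11\right) \left(-2\right)} - \frac{146}{-44} = - \frac{2103}{\left(-16\right) \left(-2\right)} - - \frac{73}{22} = - \frac{2103}{32} + \frac{73}{22} = - \frac{21965}{352}$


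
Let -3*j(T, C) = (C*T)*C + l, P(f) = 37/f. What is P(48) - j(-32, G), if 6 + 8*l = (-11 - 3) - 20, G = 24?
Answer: -294955/48 ≈ -6144.9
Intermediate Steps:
l = -5 (l = -¾ + ((-11 - 3) - 20)/8 = -¾ + (-14 - 20)/8 = -¾ + (⅛)*(-34) = -¾ - 17/4 = -5)
j(T, C) = 5/3 - T*C²/3 (j(T, C) = -((C*T)*C - 5)/3 = -(T*C² - 5)/3 = -(-5 + T*C²)/3 = 5/3 - T*C²/3)
P(48) - j(-32, G) = 37/48 - (5/3 - ⅓*(-32)*24²) = 37*(1/48) - (5/3 - ⅓*(-32)*576) = 37/48 - (5/3 + 6144) = 37/48 - 1*18437/3 = 37/48 - 18437/3 = -294955/48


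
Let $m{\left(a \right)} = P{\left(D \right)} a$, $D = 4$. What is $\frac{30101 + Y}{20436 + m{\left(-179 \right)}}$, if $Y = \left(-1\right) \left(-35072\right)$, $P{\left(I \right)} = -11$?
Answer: $\frac{65173}{22405} \approx 2.9089$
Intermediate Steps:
$Y = 35072$
$m{\left(a \right)} = - 11 a$
$\frac{30101 + Y}{20436 + m{\left(-179 \right)}} = \frac{30101 + 35072}{20436 - -1969} = \frac{65173}{20436 + 1969} = \frac{65173}{22405}$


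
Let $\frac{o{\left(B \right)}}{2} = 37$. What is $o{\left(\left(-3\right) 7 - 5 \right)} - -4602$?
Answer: $4676$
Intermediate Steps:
$o{\left(B \right)} = 74$ ($o{\left(B \right)} = 2 \cdot 37 = 74$)
$o{\left(\left(-3\right) 7 - 5 \right)} - -4602 = 74 - -4602 = 74 + 4602 = 4676$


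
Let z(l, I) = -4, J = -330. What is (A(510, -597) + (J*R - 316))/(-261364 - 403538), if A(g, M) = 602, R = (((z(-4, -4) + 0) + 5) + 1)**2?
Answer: 517/332451 ≈ 0.0015551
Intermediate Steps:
R = 4 (R = (((-4 + 0) + 5) + 1)**2 = ((-4 + 5) + 1)**2 = (1 + 1)**2 = 2**2 = 4)
(A(510, -597) + (J*R - 316))/(-261364 - 403538) = (602 + (-330*4 - 316))/(-261364 - 403538) = (602 + (-1320 - 316))/(-664902) = (602 - 1636)*(-1/664902) = -1034*(-1/664902) = 517/332451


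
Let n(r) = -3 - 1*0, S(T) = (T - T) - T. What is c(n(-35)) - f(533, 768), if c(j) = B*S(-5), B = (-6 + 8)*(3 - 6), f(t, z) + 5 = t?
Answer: -558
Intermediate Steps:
f(t, z) = -5 + t
B = -6 (B = 2*(-3) = -6)
S(T) = -T (S(T) = 0 - T = -T)
n(r) = -3 (n(r) = -3 + 0 = -3)
c(j) = -30 (c(j) = -(-6)*(-5) = -6*5 = -30)
c(n(-35)) - f(533, 768) = -30 - (-5 + 533) = -30 - 1*528 = -30 - 528 = -558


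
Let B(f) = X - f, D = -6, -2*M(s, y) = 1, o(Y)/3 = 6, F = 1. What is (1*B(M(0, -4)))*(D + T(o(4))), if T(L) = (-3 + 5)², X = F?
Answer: -3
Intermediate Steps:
o(Y) = 18 (o(Y) = 3*6 = 18)
M(s, y) = -½ (M(s, y) = -½*1 = -½)
X = 1
T(L) = 4 (T(L) = 2² = 4)
B(f) = 1 - f
(1*B(M(0, -4)))*(D + T(o(4))) = (1*(1 - 1*(-½)))*(-6 + 4) = (1*(1 + ½))*(-2) = (1*(3/2))*(-2) = (3/2)*(-2) = -3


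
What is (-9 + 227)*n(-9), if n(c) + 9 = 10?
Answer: 218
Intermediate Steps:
n(c) = 1 (n(c) = -9 + 10 = 1)
(-9 + 227)*n(-9) = (-9 + 227)*1 = 218*1 = 218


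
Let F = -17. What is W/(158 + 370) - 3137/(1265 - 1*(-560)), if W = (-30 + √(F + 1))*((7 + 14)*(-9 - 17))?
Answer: 2353097/80300 - 91*I/22 ≈ 29.304 - 4.1364*I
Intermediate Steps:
W = 16380 - 2184*I (W = (-30 + √(-17 + 1))*((7 + 14)*(-9 - 17)) = (-30 + √(-16))*(21*(-26)) = (-30 + 4*I)*(-546) = 16380 - 2184*I ≈ 16380.0 - 2184.0*I)
W/(158 + 370) - 3137/(1265 - 1*(-560)) = (16380 - 2184*I)/(158 + 370) - 3137/(1265 - 1*(-560)) = (16380 - 2184*I)/528 - 3137/(1265 + 560) = (16380 - 2184*I)*(1/528) - 3137/1825 = (1365/44 - 91*I/22) - 3137*1/1825 = (1365/44 - 91*I/22) - 3137/1825 = 2353097/80300 - 91*I/22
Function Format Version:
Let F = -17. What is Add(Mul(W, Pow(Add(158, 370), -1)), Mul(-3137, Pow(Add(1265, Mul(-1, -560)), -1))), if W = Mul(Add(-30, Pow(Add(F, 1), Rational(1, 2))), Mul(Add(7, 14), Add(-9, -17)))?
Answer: Add(Rational(2353097, 80300), Mul(Rational(-91, 22), I)) ≈ Add(29.304, Mul(-4.1364, I))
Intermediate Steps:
W = Add(16380, Mul(-2184, I)) (W = Mul(Add(-30, Pow(Add(-17, 1), Rational(1, 2))), Mul(Add(7, 14), Add(-9, -17))) = Mul(Add(-30, Pow(-16, Rational(1, 2))), Mul(21, -26)) = Mul(Add(-30, Mul(4, I)), -546) = Add(16380, Mul(-2184, I)) ≈ Add(16380., Mul(-2184.0, I)))
Add(Mul(W, Pow(Add(158, 370), -1)), Mul(-3137, Pow(Add(1265, Mul(-1, -560)), -1))) = Add(Mul(Add(16380, Mul(-2184, I)), Pow(Add(158, 370), -1)), Mul(-3137, Pow(Add(1265, Mul(-1, -560)), -1))) = Add(Mul(Add(16380, Mul(-2184, I)), Pow(528, -1)), Mul(-3137, Pow(Add(1265, 560), -1))) = Add(Mul(Add(16380, Mul(-2184, I)), Rational(1, 528)), Mul(-3137, Pow(1825, -1))) = Add(Add(Rational(1365, 44), Mul(Rational(-91, 22), I)), Mul(-3137, Rational(1, 1825))) = Add(Add(Rational(1365, 44), Mul(Rational(-91, 22), I)), Rational(-3137, 1825)) = Add(Rational(2353097, 80300), Mul(Rational(-91, 22), I))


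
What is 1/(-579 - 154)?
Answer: -1/733 ≈ -0.0013643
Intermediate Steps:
1/(-579 - 154) = 1/(-733) = -1/733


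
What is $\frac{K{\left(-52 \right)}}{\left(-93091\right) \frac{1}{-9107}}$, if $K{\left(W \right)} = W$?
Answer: $- \frac{473564}{93091} \approx -5.0871$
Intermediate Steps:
$\frac{K{\left(-52 \right)}}{\left(-93091\right) \frac{1}{-9107}} = - \frac{52}{\left(-93091\right) \frac{1}{-9107}} = - \frac{52}{\left(-93091\right) \left(- \frac{1}{9107}\right)} = - \frac{52}{\frac{93091}{9107}} = \left(-52\right) \frac{9107}{93091} = - \frac{473564}{93091}$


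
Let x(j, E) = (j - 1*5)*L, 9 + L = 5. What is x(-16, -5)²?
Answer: 7056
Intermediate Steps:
L = -4 (L = -9 + 5 = -4)
x(j, E) = 20 - 4*j (x(j, E) = (j - 1*5)*(-4) = (j - 5)*(-4) = (-5 + j)*(-4) = 20 - 4*j)
x(-16, -5)² = (20 - 4*(-16))² = (20 + 64)² = 84² = 7056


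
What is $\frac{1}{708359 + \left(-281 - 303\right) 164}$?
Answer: $\frac{1}{612583} \approx 1.6324 \cdot 10^{-6}$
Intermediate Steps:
$\frac{1}{708359 + \left(-281 - 303\right) 164} = \frac{1}{708359 - 95776} = \frac{1}{612583}$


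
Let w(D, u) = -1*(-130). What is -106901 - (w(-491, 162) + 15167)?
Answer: -122198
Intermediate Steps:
w(D, u) = 130
-106901 - (w(-491, 162) + 15167) = -106901 - (130 + 15167) = -106901 - 1*15297 = -106901 - 15297 = -122198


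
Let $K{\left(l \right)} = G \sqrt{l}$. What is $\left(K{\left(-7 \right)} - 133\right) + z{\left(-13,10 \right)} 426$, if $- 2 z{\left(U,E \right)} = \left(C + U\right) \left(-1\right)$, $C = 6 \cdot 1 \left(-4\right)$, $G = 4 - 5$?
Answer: $-8014 - i \sqrt{7} \approx -8014.0 - 2.6458 i$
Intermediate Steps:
$G = -1$ ($G = 4 - 5 = -1$)
$C = -24$ ($C = 6 \left(-4\right) = -24$)
$K{\left(l \right)} = - \sqrt{l}$
$z{\left(U,E \right)} = -12 + \frac{U}{2}$ ($z{\left(U,E \right)} = - \frac{\left(-24 + U\right) \left(-1\right)}{2} = - \frac{24 - U}{2} = -12 + \frac{U}{2}$)
$\left(K{\left(-7 \right)} - 133\right) + z{\left(-13,10 \right)} 426 = \left(- \sqrt{-7} - 133\right) + \left(-12 + \frac{1}{2} \left(-13\right)\right) 426 = \left(- i \sqrt{7} - 133\right) + \left(-12 - \frac{13}{2}\right) 426 = \left(- i \sqrt{7} - 133\right) - 7881 = \left(-133 - i \sqrt{7}\right) - 7881 = -8014 - i \sqrt{7}$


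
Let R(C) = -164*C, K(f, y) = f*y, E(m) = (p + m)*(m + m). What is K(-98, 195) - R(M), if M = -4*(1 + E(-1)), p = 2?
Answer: -18454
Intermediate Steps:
E(m) = 2*m*(2 + m) (E(m) = (2 + m)*(m + m) = (2 + m)*(2*m) = 2*m*(2 + m))
M = 4 (M = -4*(1 + 2*(-1)*(2 - 1)) = -4*(1 + 2*(-1)*1) = -4*(1 - 2) = -4*(-1) = 4)
K(-98, 195) - R(M) = -98*195 - (-164)*4 = -19110 - 1*(-656) = -19110 + 656 = -18454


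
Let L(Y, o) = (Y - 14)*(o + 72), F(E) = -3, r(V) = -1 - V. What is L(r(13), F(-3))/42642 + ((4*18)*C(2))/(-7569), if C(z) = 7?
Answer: -29078/259869 ≈ -0.11189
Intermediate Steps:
L(Y, o) = (-14 + Y)*(72 + o)
L(r(13), F(-3))/42642 + ((4*18)*C(2))/(-7569) = (-1008 - 14*(-3) + 72*(-1 - 1*13) + (-1 - 1*13)*(-3))/42642 + ((4*18)*7)/(-7569) = (-1008 + 42 + 72*(-1 - 13) + (-1 - 13)*(-3))*(1/42642) + (72*7)*(-1/7569) = (-1008 + 42 + 72*(-14) - 14*(-3))*(1/42642) + 504*(-1/7569) = (-1008 + 42 - 1008 + 42)*(1/42642) - 56/841 = -1932*1/42642 - 56/841 = -14/309 - 56/841 = -29078/259869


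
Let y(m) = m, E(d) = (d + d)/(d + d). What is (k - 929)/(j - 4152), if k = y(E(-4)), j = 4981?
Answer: -928/829 ≈ -1.1194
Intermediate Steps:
E(d) = 1 (E(d) = (2*d)/((2*d)) = (2*d)*(1/(2*d)) = 1)
k = 1
(k - 929)/(j - 4152) = (1 - 929)/(4981 - 4152) = -928/829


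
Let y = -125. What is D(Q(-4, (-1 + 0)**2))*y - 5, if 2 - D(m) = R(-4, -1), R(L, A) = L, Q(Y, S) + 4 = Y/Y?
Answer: -755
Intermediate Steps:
Q(Y, S) = -3 (Q(Y, S) = -4 + Y/Y = -4 + 1 = -3)
D(m) = 6 (D(m) = 2 - 1*(-4) = 2 + 4 = 6)
D(Q(-4, (-1 + 0)**2))*y - 5 = 6*(-125) - 5 = -750 - 5 = -755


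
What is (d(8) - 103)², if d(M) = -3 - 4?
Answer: 12100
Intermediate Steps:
d(M) = -7
(d(8) - 103)² = (-7 - 103)² = (-110)² = 12100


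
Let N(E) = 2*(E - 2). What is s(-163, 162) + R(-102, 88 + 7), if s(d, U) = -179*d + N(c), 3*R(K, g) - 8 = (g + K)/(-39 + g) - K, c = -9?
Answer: 233533/8 ≈ 29192.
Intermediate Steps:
N(E) = -4 + 2*E (N(E) = 2*(-2 + E) = -4 + 2*E)
R(K, g) = 8/3 - K/3 + (K + g)/(3*(-39 + g)) (R(K, g) = 8/3 + ((g + K)/(-39 + g) - K)/3 = 8/3 + ((K + g)/(-39 + g) - K)/3 = 8/3 + (-K + (K + g)/(-39 + g))/3 = 8/3 + (-K/3 + (K + g)/(3*(-39 + g))) = 8/3 - K/3 + (K + g)/(3*(-39 + g)))
s(d, U) = -22 - 179*d (s(d, U) = -179*d + (-4 + 2*(-9)) = -179*d + (-4 - 18) = -179*d - 22 = -22 - 179*d)
s(-163, 162) + R(-102, 88 + 7) = (-22 - 179*(-163)) + (-312 + 9*(88 + 7) + 40*(-102) - 1*(-102)*(88 + 7))/(3*(-39 + (88 + 7))) = (-22 + 29177) + (-312 + 9*95 - 4080 - 1*(-102)*95)/(3*(-39 + 95)) = 29155 + (⅓)*(-312 + 855 - 4080 + 9690)/56 = 29155 + (⅓)*(1/56)*6153 = 29155 + 293/8 = 233533/8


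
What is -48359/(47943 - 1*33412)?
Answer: -48359/14531 ≈ -3.3280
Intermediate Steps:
-48359/(47943 - 1*33412) = -48359/(47943 - 33412) = -48359/14531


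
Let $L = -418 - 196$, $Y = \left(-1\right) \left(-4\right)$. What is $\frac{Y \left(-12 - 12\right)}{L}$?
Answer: $\frac{48}{307} \approx 0.15635$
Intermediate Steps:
$Y = 4$
$L = -614$
$\frac{Y \left(-12 - 12\right)}{L} = \frac{4 \left(-12 - 12\right)}{-614} = 4 \left(-24\right) \left(- \frac{1}{614}\right) = \left(-96\right) \left(- \frac{1}{614}\right) = \frac{48}{307}$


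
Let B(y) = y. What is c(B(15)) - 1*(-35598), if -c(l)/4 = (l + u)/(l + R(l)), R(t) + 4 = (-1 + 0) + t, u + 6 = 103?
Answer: 889502/25 ≈ 35580.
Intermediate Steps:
u = 97 (u = -6 + 103 = 97)
R(t) = -5 + t (R(t) = -4 + ((-1 + 0) + t) = -4 + (-1 + t) = -5 + t)
c(l) = -4*(97 + l)/(-5 + 2*l) (c(l) = -4*(l + 97)/(l + (-5 + l)) = -4*(97 + l)/(-5 + 2*l))
c(B(15)) - 1*(-35598) = 4*(-97 - 1*15)/(-5 + 2*15) - 1*(-35598) = 4*(-97 - 15)/(-5 + 30) + 35598 = 4*(-112)/25 + 35598 = 4*(1/25)*(-112) + 35598 = -448/25 + 35598 = 889502/25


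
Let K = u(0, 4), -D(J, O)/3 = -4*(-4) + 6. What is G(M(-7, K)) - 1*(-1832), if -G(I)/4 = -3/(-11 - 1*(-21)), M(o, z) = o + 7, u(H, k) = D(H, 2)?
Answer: 9166/5 ≈ 1833.2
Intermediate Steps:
D(J, O) = -66 (D(J, O) = -3*(-4*(-4) + 6) = -3*(16 + 6) = -3*22 = -66)
u(H, k) = -66
K = -66
M(o, z) = 7 + o
G(I) = 6/5 (G(I) = -(-12)/(-11 - 1*(-21)) = -(-12)/(-11 + 21) = -(-12)/10 = -4*(-3/10) = 6/5)
G(M(-7, K)) - 1*(-1832) = 6/5 - 1*(-1832) = 6/5 + 1832 = 9166/5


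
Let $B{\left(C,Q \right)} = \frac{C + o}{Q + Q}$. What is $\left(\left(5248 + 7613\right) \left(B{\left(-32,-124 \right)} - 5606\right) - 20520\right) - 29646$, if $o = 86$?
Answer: $- \frac{8946814815}{124} \approx -7.2152 \cdot 10^{7}$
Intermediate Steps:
$B{\left(C,Q \right)} = \frac{86 + C}{2 Q}$ ($B{\left(C,Q \right)} = \frac{C + 86}{Q + Q} = \frac{86 + C}{2 Q}$)
$\left(\left(5248 + 7613\right) \left(B{\left(-32,-124 \right)} - 5606\right) - 20520\right) - 29646 = \left(\left(5248 + 7613\right) \left(\frac{86 - 32}{2 \left(-124\right)} - 5606\right) - 20520\right) - 29646 = \left(12861 \left(\frac{1}{2} \left(- \frac{1}{124}\right) 54 - 5606\right) - 20520\right) - 29646 = \left(12861 \left(- \frac{27}{124} - 5606\right) - 20520\right) - 29646 = \left(12861 \left(- \frac{695171}{124}\right) - 20520\right) - 29646 = \left(- \frac{8940594231}{124} - 20520\right) - 29646 = - \frac{8943138711}{124} - 29646 = - \frac{8946814815}{124}$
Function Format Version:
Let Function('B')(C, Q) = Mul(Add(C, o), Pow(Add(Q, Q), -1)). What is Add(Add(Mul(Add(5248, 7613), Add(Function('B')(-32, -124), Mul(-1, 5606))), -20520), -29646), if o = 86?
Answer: Rational(-8946814815, 124) ≈ -7.2152e+7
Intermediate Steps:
Function('B')(C, Q) = Mul(Rational(1, 2), Pow(Q, -1), Add(86, C)) (Function('B')(C, Q) = Mul(Add(C, 86), Pow(Add(Q, Q), -1)) = Mul(Add(86, C), Pow(Mul(2, Q), -1)) = Mul(Add(86, C), Mul(Rational(1, 2), Pow(Q, -1))) = Mul(Rational(1, 2), Pow(Q, -1), Add(86, C)))
Add(Add(Mul(Add(5248, 7613), Add(Function('B')(-32, -124), Mul(-1, 5606))), -20520), -29646) = Add(Add(Mul(Add(5248, 7613), Add(Mul(Rational(1, 2), Pow(-124, -1), Add(86, -32)), Mul(-1, 5606))), -20520), -29646) = Add(Add(Mul(12861, Add(Mul(Rational(1, 2), Rational(-1, 124), 54), -5606)), -20520), -29646) = Add(Add(Mul(12861, Add(Rational(-27, 124), -5606)), -20520), -29646) = Add(Add(Mul(12861, Rational(-695171, 124)), -20520), -29646) = Add(Add(Rational(-8940594231, 124), -20520), -29646) = Add(Rational(-8943138711, 124), -29646) = Rational(-8946814815, 124)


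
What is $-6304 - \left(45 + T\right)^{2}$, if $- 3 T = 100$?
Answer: $- \frac{57961}{9} \approx -6440.1$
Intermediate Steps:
$T = - \frac{100}{3}$ ($T = \left(- \frac{1}{3}\right) 100 = - \frac{100}{3} \approx -33.333$)
$-6304 - \left(45 + T\right)^{2} = -6304 - \left(45 - \frac{100}{3}\right)^{2} = -6304 - \left(\frac{35}{3}\right)^{2} = -6304 - \frac{1225}{9} = - \frac{57961}{9}$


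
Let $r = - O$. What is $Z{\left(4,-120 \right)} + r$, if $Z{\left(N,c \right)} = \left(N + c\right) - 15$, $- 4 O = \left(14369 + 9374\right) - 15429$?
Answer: $\frac{3895}{2} \approx 1947.5$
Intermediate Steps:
$O = - \frac{4157}{2}$ ($O = - \frac{\left(14369 + 9374\right) - 15429}{4} = - \frac{23743 - 15429}{4} = \left(- \frac{1}{4}\right) 8314 = - \frac{4157}{2} \approx -2078.5$)
$r = \frac{4157}{2}$ ($r = \left(-1\right) \left(- \frac{4157}{2}\right) = \frac{4157}{2} \approx 2078.5$)
$Z{\left(N,c \right)} = -15 + N + c$
$Z{\left(4,-120 \right)} + r = \left(-15 + 4 - 120\right) + \frac{4157}{2} = -131 + \frac{4157}{2} = \frac{3895}{2}$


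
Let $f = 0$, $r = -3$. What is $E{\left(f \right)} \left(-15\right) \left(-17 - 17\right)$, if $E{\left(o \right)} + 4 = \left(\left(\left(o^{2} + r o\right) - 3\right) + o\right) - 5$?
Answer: $-6120$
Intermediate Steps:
$E{\left(o \right)} = -12 + o^{2} - 2 o$ ($E{\left(o \right)} = -4 - \left(8 - o^{2} + 2 o\right) = -12 + o^{2} - 2 o$)
$E{\left(f \right)} \left(-15\right) \left(-17 - 17\right) = \left(-12 + 0^{2} - 0\right) \left(-15\right) \left(-17 - 17\right) = \left(-12 + 0 + 0\right) \left(-15\right) \left(-17 - 17\right) = \left(-12\right) \left(-15\right) \left(-34\right) = 180 \left(-34\right) = -6120$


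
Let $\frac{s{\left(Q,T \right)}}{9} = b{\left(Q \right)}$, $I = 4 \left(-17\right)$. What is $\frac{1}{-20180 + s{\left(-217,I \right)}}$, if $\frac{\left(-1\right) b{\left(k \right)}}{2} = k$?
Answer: $- \frac{1}{16274} \approx -6.1448 \cdot 10^{-5}$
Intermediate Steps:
$b{\left(k \right)} = - 2 k$
$I = -68$
$s{\left(Q,T \right)} = - 18 Q$ ($s{\left(Q,T \right)} = 9 \left(- 2 Q\right) = - 18 Q$)
$\frac{1}{-20180 + s{\left(-217,I \right)}} = \frac{1}{-20180 - -3906} = \frac{1}{-20180 + 3906} = \frac{1}{-16274} = - \frac{1}{16274}$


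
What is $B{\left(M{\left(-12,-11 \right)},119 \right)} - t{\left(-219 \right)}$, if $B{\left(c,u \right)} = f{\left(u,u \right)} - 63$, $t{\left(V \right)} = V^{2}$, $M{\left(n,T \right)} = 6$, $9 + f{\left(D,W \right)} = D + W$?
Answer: $-47795$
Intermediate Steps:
$f{\left(D,W \right)} = -9 + D + W$ ($f{\left(D,W \right)} = -9 + \left(D + W\right) = -9 + D + W$)
$B{\left(c,u \right)} = -72 + 2 u$ ($B{\left(c,u \right)} = \left(-9 + u + u\right) - 63 = \left(-9 + 2 u\right) - 63 = -72 + 2 u$)
$B{\left(M{\left(-12,-11 \right)},119 \right)} - t{\left(-219 \right)} = \left(-72 + 2 \cdot 119\right) - \left(-219\right)^{2} = \left(-72 + 238\right) - 47961 = 166 - 47961 = -47795$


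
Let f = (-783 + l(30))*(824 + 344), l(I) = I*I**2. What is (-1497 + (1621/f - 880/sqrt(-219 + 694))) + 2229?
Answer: 22414907413/30621456 - 176*sqrt(19)/19 ≈ 691.62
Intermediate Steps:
l(I) = I**3
f = 30621456 (f = (-783 + 30**3)*(824 + 344) = (-783 + 27000)*1168 = 26217*1168 = 30621456)
(-1497 + (1621/f - 880/sqrt(-219 + 694))) + 2229 = (-1497 + (1621/30621456 - 880/sqrt(-219 + 694))) + 2229 = (-1497 + (1621*(1/30621456) - 880*sqrt(19)/95)) + 2229 = (-1497 + (1621/30621456 - 880*sqrt(19)/95)) + 2229 = (-1497 + (1621/30621456 - 176*sqrt(19)/19)) + 2229 = (-45840318011/30621456 - 176*sqrt(19)/19) + 2229 = 22414907413/30621456 - 176*sqrt(19)/19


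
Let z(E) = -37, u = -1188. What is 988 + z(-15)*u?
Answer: 44944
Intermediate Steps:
988 + z(-15)*u = 988 - 37*(-1188) = 988 + 43956 = 44944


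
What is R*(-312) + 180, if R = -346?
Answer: 108132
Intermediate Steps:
R*(-312) + 180 = -346*(-312) + 180 = 107952 + 180 = 108132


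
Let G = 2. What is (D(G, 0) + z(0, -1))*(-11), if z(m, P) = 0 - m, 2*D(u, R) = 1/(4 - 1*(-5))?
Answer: -11/18 ≈ -0.61111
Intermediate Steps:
D(u, R) = 1/18 (D(u, R) = 1/(2*(4 - 1*(-5))) = 1/(2*(4 + 5)) = (1/2)/9 = (1/2)*(1/9) = 1/18)
z(m, P) = -m
(D(G, 0) + z(0, -1))*(-11) = (1/18 - 1*0)*(-11) = (1/18 + 0)*(-11) = (1/18)*(-11) = -11/18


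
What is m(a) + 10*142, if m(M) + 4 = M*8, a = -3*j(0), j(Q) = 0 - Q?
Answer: 1416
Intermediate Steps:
j(Q) = -Q
a = 0 (a = -(-3)*0 = -3*0 = 0)
m(M) = -4 + 8*M (m(M) = -4 + M*8 = -4 + 8*M)
m(a) + 10*142 = (-4 + 8*0) + 10*142 = (-4 + 0) + 1420 = -4 + 1420 = 1416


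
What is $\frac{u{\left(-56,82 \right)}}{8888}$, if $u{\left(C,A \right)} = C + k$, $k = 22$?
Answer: $- \frac{17}{4444} \approx -0.0038254$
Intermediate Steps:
$u{\left(C,A \right)} = 22 + C$ ($u{\left(C,A \right)} = C + 22 = 22 + C$)
$\frac{u{\left(-56,82 \right)}}{8888} = \frac{22 - 56}{8888} = \left(-34\right) \frac{1}{8888} = - \frac{17}{4444}$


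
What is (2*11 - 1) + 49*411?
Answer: 20160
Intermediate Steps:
(2*11 - 1) + 49*411 = (22 - 1) + 20139 = 21 + 20139 = 20160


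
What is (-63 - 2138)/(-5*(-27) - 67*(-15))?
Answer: -2201/1140 ≈ -1.9307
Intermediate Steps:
(-63 - 2138)/(-5*(-27) - 67*(-15)) = -2201/(135 + 1005) = -2201/1140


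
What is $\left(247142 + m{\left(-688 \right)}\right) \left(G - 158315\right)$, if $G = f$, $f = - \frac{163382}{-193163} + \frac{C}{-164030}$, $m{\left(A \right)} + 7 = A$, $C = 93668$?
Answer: $- \frac{618104746114731226989}{15842263445} \approx -3.9016 \cdot 10^{10}$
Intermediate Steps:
$m{\left(A \right)} = -7 + A$
$f = \frac{4353178788}{15842263445}$ ($f = - \frac{163382}{-193163} + \frac{93668}{-164030} = \left(-163382\right) \left(- \frac{1}{193163}\right) + 93668 \left(- \frac{1}{164030}\right) = \frac{163382}{193163} - \frac{46834}{82015} = \frac{4353178788}{15842263445} \approx 0.27478$)
$G = \frac{4353178788}{15842263445} \approx 0.27478$
$\left(247142 + m{\left(-688 \right)}\right) \left(G - 158315\right) = \left(247142 - 695\right) \left(\frac{4353178788}{15842263445} - 158315\right) = \left(247142 - 695\right) \left(- \frac{2508063584116387}{15842263445}\right) = 246447 \left(- \frac{2508063584116387}{15842263445}\right) = - \frac{618104746114731226989}{15842263445}$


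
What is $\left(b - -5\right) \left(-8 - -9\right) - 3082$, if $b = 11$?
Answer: $-3066$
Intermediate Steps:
$\left(b - -5\right) \left(-8 - -9\right) - 3082 = \left(11 - -5\right) \left(-8 - -9\right) - 3082 = \left(11 + 5\right) \left(-8 + 9\right) - 3082 = 16 \cdot 1 - 3082 = 16 - 3082 = -3066$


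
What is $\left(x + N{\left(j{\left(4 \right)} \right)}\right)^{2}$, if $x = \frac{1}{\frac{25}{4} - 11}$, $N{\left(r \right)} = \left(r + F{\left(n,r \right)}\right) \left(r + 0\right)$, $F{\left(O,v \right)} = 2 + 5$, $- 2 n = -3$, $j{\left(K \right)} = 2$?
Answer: $\frac{114244}{361} \approx 316.47$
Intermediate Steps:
$n = \frac{3}{2}$ ($n = \left(- \frac{1}{2}\right) \left(-3\right) = \frac{3}{2} \approx 1.5$)
$F{\left(O,v \right)} = 7$
$N{\left(r \right)} = r \left(7 + r\right)$ ($N{\left(r \right)} = \left(r + 7\right) \left(r + 0\right) = \left(7 + r\right) r = r \left(7 + r\right)$)
$x = - \frac{4}{19}$ ($x = \frac{1}{25 \cdot \frac{1}{4} - 11} = \frac{1}{\frac{25}{4} - 11} = \frac{1}{- \frac{19}{4}} = - \frac{4}{19} \approx -0.21053$)
$\left(x + N{\left(j{\left(4 \right)} \right)}\right)^{2} = \left(- \frac{4}{19} + 2 \left(7 + 2\right)\right)^{2} = \left(- \frac{4}{19} + 2 \cdot 9\right)^{2} = \left(- \frac{4}{19} + 18\right)^{2} = \left(\frac{338}{19}\right)^{2} = \frac{114244}{361}$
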